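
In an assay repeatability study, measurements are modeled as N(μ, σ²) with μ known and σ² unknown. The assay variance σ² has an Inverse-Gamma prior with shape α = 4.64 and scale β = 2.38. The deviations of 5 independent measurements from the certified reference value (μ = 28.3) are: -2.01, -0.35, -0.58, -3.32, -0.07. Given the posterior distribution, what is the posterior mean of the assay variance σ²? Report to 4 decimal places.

With known mean μ and an Inverse-Gamma(α, β) prior on σ², the Normal likelihood is conjugate: posterior is Inv-Gamma(α + n/2, β + Σ(xᵢ−μ)²/2).
Σ(xᵢ−μ)² = (-2.01)² + (-0.35)² + (-0.58)² + (-3.32)² + (-0.07)² = 15.5263.
Posterior: Inv-Gamma(4.64 + 5/2, 2.38 + 15.5263/2) = Inv-Gamma(7.14, 10.14315).
E[σ²|data] = β/(α−1) = 10.14315/6.14 = 1.6520.

1.6520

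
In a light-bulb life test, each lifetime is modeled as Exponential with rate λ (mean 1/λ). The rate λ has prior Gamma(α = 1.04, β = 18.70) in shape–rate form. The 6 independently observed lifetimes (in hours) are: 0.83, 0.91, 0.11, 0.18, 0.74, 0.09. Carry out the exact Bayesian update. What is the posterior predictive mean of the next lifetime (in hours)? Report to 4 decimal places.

With a Gamma(shape α, rate β) prior on the exponential rate λ, the posterior after n observations with total T = Σxᵢ is Gamma(α+n, β+T).
Sum of observations T = 2.86 hours; n = 6.
Posterior: Gamma(1.04+6, 18.70+2.86) = Gamma(7.04, 21.56).
The predictive distribution for the next observation is Lomax; its mean is β/(α−1) = 21.56/6.04 = 3.5695.

3.5695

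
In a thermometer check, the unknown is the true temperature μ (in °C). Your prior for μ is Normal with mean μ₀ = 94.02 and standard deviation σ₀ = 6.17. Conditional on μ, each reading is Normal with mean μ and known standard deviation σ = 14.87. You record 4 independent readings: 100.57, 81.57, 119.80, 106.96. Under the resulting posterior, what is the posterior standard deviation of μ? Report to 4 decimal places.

4.7480

For Normal data with known variance σ², a Normal(μ₀, σ₀²) prior on μ is conjugate. Posterior precision = 1/σ₀² + n/σ²; posterior mean is the precision-weighted average of μ₀ and x̄.
σ₀² = 6.17² = 38.0689, σ² = 14.87² = 221.1169; σ² + n·σ₀² = 221.1169 + 4·38.0689 = 373.3925.
Posterior precision = 1/σ₀² + n/σ² = 1/38.0689 + 4/221.1169 = (σ² + n·σ₀²)/(σ₀²σ²) = 373.3925/(38.0689·221.1169); posterior variance σₙ² = σ₀²σ²/(σ² + n·σ₀²) = 38.0689·221.1169/373.3925 = 22.543777.
Posterior SD = √σₙ² = √(38.0689·221.1169/373.3925) = 4.7480.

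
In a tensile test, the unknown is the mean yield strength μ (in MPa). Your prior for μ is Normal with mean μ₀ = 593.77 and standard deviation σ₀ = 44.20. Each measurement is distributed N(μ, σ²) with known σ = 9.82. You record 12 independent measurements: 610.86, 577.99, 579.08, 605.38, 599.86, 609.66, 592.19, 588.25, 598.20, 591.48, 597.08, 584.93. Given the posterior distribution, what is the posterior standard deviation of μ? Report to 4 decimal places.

For Normal data with known variance σ², a Normal(μ₀, σ₀²) prior on μ is conjugate. Posterior precision = 1/σ₀² + n/σ²; posterior mean is the precision-weighted average of μ₀ and x̄.
σ₀² = 44.20² = 1953.64, σ² = 9.82² = 96.4324; σ² + n·σ₀² = 96.4324 + 12·1953.64 = 23540.1124.
Posterior precision = 1/σ₀² + n/σ² = 1/1953.64 + 12/96.4324 = (σ² + n·σ₀²)/(σ₀²σ²) = 23540.1124/(1953.64·96.4324); posterior variance σₙ² = σ₀²σ²/(σ² + n·σ₀²) = 1953.64·96.4324/23540.1124 = 8.003114.
Posterior SD = √σₙ² = √(1953.64·96.4324/23540.1124) = 2.8290.

2.8290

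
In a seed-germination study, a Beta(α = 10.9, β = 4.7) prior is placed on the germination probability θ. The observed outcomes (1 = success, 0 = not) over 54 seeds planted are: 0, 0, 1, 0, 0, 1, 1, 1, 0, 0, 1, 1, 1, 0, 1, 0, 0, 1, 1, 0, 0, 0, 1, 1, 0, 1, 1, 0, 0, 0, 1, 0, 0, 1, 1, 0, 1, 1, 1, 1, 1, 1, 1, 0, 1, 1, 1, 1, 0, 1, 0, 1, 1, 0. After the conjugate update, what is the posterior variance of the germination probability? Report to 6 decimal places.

The Beta prior is conjugate to a Binomial/Bernoulli likelihood; the update adds successes to α and failures to β.
Posterior: Beta(α+k, β+n−k) = Beta(10.9+31, 4.7+23) = Beta(41.9, 27.7).
Var = αβ/((α+β)²(α+β+1)) = 41.9·27.7/(69.6²·70.6) = 0.003394.

0.003394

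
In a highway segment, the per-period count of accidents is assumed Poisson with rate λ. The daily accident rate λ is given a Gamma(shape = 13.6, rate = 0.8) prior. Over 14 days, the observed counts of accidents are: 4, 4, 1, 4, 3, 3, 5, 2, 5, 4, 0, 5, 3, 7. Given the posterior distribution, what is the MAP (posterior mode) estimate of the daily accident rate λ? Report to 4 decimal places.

With a Gamma(shape α, rate β) prior, the Poisson likelihood is conjugate: the posterior is Gamma(α + ΣXᵢ, β + n).
Sum of counts S = 50 over n = 14 days.
Posterior: Gamma(α+S, β+n) = Gamma(13.6+50, 0.8+14) = Gamma(63.6, 14.8).
Mode of Gamma(α,β) for α≥1 is (α−1)/β = 62.6/14.8 = 4.2297.

4.2297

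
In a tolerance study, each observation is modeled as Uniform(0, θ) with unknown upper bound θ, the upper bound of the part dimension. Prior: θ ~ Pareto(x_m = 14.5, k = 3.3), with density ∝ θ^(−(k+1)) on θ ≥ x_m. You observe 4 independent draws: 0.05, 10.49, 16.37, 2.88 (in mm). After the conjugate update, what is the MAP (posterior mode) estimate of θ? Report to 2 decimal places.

16.37

A Pareto(scale x_m, shape k) prior on the upper bound θ of Uniform(0, θ) is conjugate: posterior is Pareto(max(x_m, max xᵢ), k + n).
Sample maximum = 16.37; prior scale x_m = 14.5 → posterior scale = max = 16.37.
Posterior shape = 3.3 + 4 = 7.3.
The Pareto density is decreasing on [x_m, ∞), so the mode is x_m = 16.37.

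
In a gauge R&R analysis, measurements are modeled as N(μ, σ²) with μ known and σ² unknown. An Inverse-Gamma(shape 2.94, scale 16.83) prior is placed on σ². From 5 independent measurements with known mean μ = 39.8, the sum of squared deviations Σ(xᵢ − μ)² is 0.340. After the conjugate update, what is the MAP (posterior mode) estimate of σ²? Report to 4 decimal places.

With known mean μ and an Inverse-Gamma(α, β) prior on σ², the Normal likelihood is conjugate: posterior is Inv-Gamma(α + n/2, β + Σ(xᵢ−μ)²/2).
Posterior: Inv-Gamma(2.94 + 5/2, 16.83 + 0.340/2) = Inv-Gamma(5.44, 17.0000).
Mode = β/(α+1) = 17.0000/6.44 = 2.6398.

2.6398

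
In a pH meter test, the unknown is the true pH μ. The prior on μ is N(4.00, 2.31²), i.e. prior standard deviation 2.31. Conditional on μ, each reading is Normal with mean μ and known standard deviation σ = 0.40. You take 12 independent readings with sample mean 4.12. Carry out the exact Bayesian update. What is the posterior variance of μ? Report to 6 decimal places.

0.013300

For Normal data with known variance σ², a Normal(μ₀, σ₀²) prior on μ is conjugate. Posterior precision = 1/σ₀² + n/σ²; posterior mean is the precision-weighted average of μ₀ and x̄.
σ₀² = 2.31² = 5.3361, σ² = 0.40² = 0.16; σ² + n·σ₀² = 0.16 + 12·5.3361 = 64.1932.
Posterior precision = 1/σ₀² + n/σ² = 1/5.3361 + 12/0.16 = (σ² + n·σ₀²)/(σ₀²σ²) = 64.1932/(5.3361·0.16); posterior variance σₙ² = σ₀²σ²/(σ² + n·σ₀²) = 5.3361·0.16/64.1932 = 0.013300.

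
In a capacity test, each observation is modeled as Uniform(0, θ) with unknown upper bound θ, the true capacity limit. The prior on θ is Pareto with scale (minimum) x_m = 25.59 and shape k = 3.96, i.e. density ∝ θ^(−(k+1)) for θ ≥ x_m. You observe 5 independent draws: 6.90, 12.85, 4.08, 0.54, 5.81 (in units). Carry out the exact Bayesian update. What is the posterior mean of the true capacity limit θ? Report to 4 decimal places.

A Pareto(scale x_m, shape k) prior on the upper bound θ of Uniform(0, θ) is conjugate: posterior is Pareto(max(x_m, max xᵢ), k + n).
Sample maximum = 12.85; prior scale x_m = 25.59 → posterior scale = max = 25.59.
Posterior shape = 3.96 + 5 = 8.96.
E[θ|data] = k·x_m/(k−1) = 8.96·25.59/7.96 = 28.8048.

28.8048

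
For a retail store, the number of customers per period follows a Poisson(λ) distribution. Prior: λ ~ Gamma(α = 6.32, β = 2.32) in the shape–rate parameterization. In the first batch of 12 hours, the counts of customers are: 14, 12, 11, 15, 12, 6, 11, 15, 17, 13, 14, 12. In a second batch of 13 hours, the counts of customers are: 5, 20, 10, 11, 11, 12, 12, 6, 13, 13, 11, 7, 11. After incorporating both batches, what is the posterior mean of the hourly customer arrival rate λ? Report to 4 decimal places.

With a Gamma(shape α, rate β) prior, the Poisson likelihood is conjugate: the posterior is Gamma(α + ΣXᵢ, β + n).
Batch 1: sum of counts S = 152 over n = 12 hours.
After batch 1: Gamma(α+S, β+n) = Gamma(6.32+152, 2.32+12) = Gamma(158.32, 14.32).
Batch 2: sum of counts S = 142 over n = 13 hours.
After batch 2: Gamma(α+S, β+n) = Gamma(158.32+142, 14.32+13) = Gamma(300.32, 27.32).
Posterior mean = α/β = 300.32/27.32 = 10.9927.

10.9927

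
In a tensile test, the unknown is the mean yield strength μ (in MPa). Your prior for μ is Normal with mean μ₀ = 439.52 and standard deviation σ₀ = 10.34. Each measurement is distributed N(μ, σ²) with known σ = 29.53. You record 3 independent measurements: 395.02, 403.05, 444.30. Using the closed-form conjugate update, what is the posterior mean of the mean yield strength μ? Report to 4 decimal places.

For Normal data with known variance σ², a Normal(μ₀, σ₀²) prior on μ is conjugate. Posterior precision = 1/σ₀² + n/σ²; posterior mean is the precision-weighted average of μ₀ and x̄.
Σxᵢ = 395.02 + 403.05 + 444.30 = 1242.37, so n·x̄ = 1242.37.
σ₀² = 10.34² = 106.9156, σ² = 29.53² = 872.0209; σ² + n·σ₀² = 872.0209 + 3·106.9156 = 1192.7677.
Posterior mean = (μ₀/σ₀² + n·x̄/σ²)/(1/σ₀² + n/σ²) = (σ²·μ₀ + σ₀²·n·x̄)/(σ² + n·σ₀²) = (872.0209·439.52 + 106.9156·1242.37)/1192.7677 = 516099.35994/1192.7677 = 432.6906.

432.6906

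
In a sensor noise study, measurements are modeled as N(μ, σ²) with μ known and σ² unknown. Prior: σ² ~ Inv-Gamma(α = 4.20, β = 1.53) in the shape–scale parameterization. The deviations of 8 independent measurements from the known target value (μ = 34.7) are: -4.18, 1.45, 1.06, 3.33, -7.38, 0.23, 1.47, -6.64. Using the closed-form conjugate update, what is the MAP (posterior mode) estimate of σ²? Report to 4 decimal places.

With known mean μ and an Inverse-Gamma(α, β) prior on σ², the Normal likelihood is conjugate: posterior is Inv-Gamma(α + n/2, β + Σ(xᵢ−μ)²/2).
Σ(xᵢ−μ)² = (-4.18)² + (1.45)² + (1.06)² + (3.33)² + (-7.38)² + (0.23)² + (1.47)² + (-6.64)² = 132.5552.
Posterior: Inv-Gamma(4.20 + 8/2, 1.53 + 132.5552/2) = Inv-Gamma(8.20, 67.80760).
Mode = β/(α+1) = 67.80760/9.20 = 7.3704.

7.3704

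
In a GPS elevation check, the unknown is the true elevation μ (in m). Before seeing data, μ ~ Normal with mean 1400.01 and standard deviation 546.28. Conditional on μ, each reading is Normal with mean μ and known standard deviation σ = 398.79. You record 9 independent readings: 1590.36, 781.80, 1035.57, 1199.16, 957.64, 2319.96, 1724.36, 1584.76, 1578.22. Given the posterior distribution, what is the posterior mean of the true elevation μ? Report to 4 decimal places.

For Normal data with known variance σ², a Normal(μ₀, σ₀²) prior on μ is conjugate. Posterior precision = 1/σ₀² + n/σ²; posterior mean is the precision-weighted average of μ₀ and x̄.
Σxᵢ = 1590.36 + 781.80 + 1035.57 + 1199.16 + 957.64 + 2319.96 + 1724.36 + 1584.76 + 1578.22 = 12771.83, so n·x̄ = 12771.83.
σ₀² = 546.28² = 298421.8384, σ² = 398.79² = 159033.4641; σ² + n·σ₀² = 159033.4641 + 9·298421.8384 = 2844830.0097.
Posterior mean = (μ₀/σ₀² + n·x̄/σ²)/(1/σ₀² + n/σ²) = (σ²·μ₀ + σ₀²·n·x̄)/(σ² + n·σ₀²) = (159033.4641·1400.01 + 298421.8384·12771.83)/2844830.0097 = 4034041428.406913/2844830.0097 = 1418.0255.

1418.0255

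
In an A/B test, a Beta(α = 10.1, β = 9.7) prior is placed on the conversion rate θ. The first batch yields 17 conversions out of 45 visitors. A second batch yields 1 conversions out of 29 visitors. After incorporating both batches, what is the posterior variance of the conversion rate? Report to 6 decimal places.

The Beta prior is conjugate to a Binomial/Bernoulli likelihood; the update adds successes to α and failures to β.
After batch 1: Beta(10.1+17, 9.7+28) = Beta(27.1, 37.7).
After batch 2: Beta(27.1+1, 37.7+28) = Beta(28.1, 65.7).
Var = αβ/((α+β)²(α+β+1)) = 28.1·65.7/(93.8²·94.8) = 0.002213.

0.002213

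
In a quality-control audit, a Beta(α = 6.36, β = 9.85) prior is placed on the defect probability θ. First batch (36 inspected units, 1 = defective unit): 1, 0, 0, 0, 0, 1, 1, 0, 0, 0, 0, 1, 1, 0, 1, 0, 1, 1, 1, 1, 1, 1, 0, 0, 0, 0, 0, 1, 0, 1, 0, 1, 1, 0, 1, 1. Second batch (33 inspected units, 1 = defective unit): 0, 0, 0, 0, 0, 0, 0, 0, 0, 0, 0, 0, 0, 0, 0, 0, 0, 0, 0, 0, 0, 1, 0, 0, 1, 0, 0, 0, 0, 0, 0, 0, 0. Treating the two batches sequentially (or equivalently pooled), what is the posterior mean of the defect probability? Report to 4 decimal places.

The Beta prior is conjugate to a Binomial/Bernoulli likelihood; the update adds successes to α and failures to β.
After batch 1: Beta(6.36+18, 9.85+18) = Beta(24.36, 27.85).
After batch 2: Beta(24.36+2, 27.85+31) = Beta(26.36, 58.85).
Posterior mean = α/(α+β) = 26.36/85.21 = 0.3094.

0.3094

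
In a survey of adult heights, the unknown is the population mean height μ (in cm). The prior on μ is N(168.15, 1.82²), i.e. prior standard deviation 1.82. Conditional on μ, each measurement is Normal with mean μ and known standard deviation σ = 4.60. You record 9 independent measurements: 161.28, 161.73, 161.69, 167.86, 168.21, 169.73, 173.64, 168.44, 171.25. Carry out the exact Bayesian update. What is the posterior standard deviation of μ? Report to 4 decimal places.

1.1726

For Normal data with known variance σ², a Normal(μ₀, σ₀²) prior on μ is conjugate. Posterior precision = 1/σ₀² + n/σ²; posterior mean is the precision-weighted average of μ₀ and x̄.
σ₀² = 1.82² = 3.3124, σ² = 4.60² = 21.16; σ² + n·σ₀² = 21.16 + 9·3.3124 = 50.9716.
Posterior precision = 1/σ₀² + n/σ² = 1/3.3124 + 9/21.16 = (σ² + n·σ₀²)/(σ₀²σ²) = 50.9716/(3.3124·21.16); posterior variance σₙ² = σ₀²σ²/(σ² + n·σ₀²) = 3.3124·21.16/50.9716 = 1.375087.
Posterior SD = √σₙ² = √(3.3124·21.16/50.9716) = 1.1726.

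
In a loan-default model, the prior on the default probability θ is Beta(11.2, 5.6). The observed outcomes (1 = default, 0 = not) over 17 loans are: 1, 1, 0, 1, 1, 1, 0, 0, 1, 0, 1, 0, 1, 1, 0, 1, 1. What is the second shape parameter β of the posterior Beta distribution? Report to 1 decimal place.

The Beta prior is conjugate to a Binomial/Bernoulli likelihood; the update adds successes to α and failures to β.
Posterior: Beta(α+k, β+n−k) = Beta(11.2+11, 5.6+6) = Beta(22.2, 11.6).
Posterior β = 11.6.

11.6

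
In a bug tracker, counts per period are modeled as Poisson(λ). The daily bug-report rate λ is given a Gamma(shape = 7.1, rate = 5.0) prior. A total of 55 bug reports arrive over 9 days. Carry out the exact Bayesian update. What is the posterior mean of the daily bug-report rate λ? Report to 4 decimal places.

With a Gamma(shape α, rate β) prior, the Poisson likelihood is conjugate: the posterior is Gamma(α + ΣXᵢ, β + n).
Posterior: Gamma(α+S, β+n) = Gamma(7.1+55, 5.0+9) = Gamma(62.1, 14.0).
Posterior mean = α/β = 62.1/14.0 = 4.4357.

4.4357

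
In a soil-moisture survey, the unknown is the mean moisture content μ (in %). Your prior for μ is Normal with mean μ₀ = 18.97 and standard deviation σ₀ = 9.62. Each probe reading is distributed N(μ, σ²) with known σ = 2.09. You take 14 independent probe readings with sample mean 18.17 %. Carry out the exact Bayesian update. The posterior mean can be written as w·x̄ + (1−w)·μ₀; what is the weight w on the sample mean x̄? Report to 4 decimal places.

For Normal data with known variance σ², a Normal(μ₀, σ₀²) prior on μ is conjugate. Posterior precision = 1/σ₀² + n/σ²; posterior mean is the precision-weighted average of μ₀ and x̄.
σ₀² = 9.62² = 92.5444, σ² = 2.09² = 4.3681. Prior precision 1/σ₀² = 1/92.5444; data precision n/σ² = 14/4.3681.
w = (n/σ²)/(1/σ₀² + n/σ²) = n·σ₀²/(σ² + n·σ₀²) = 14·92.5444/(4.3681 + 14·92.5444) = 1295.6216/1299.9897 = 0.9966.

0.9966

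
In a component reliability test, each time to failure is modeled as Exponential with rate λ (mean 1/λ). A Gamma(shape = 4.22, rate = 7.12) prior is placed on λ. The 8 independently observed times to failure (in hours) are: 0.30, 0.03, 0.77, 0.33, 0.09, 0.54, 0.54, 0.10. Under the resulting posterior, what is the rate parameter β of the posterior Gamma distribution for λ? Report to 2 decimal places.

With a Gamma(shape α, rate β) prior on the exponential rate λ, the posterior after n observations with total T = Σxᵢ is Gamma(α+n, β+T).
Sum of observations T = 2.70 hours; n = 8.
Posterior: Gamma(4.22+8, 7.12+2.70) = Gamma(12.22, 9.82).
Posterior β = 9.82.

9.82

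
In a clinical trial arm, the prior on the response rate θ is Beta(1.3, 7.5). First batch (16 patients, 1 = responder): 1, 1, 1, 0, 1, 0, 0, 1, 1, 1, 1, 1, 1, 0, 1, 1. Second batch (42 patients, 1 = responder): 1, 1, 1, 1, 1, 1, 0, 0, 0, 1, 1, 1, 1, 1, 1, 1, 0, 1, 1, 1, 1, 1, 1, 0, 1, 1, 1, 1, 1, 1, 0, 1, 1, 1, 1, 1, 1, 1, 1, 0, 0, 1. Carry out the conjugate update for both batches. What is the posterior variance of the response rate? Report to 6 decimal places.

The Beta prior is conjugate to a Binomial/Bernoulli likelihood; the update adds successes to α and failures to β.
After batch 1: Beta(1.3+12, 7.5+4) = Beta(13.3, 11.5).
After batch 2: Beta(13.3+34, 11.5+8) = Beta(47.3, 19.5).
Var = αβ/((α+β)²(α+β+1)) = 47.3·19.5/(66.8²·67.8) = 0.003049.

0.003049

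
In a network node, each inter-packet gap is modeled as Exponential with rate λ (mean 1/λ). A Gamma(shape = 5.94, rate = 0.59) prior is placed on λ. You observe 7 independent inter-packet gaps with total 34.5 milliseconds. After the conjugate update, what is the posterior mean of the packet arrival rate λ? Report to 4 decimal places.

0.3688

With a Gamma(shape α, rate β) prior on the exponential rate λ, the posterior after n observations with total T = Σxᵢ is Gamma(α+n, β+T).
Posterior: Gamma(5.94+7, 0.59+34.5) = Gamma(12.94, 35.09).
Posterior mean of λ = α/β = 12.94/35.09 = 0.3688.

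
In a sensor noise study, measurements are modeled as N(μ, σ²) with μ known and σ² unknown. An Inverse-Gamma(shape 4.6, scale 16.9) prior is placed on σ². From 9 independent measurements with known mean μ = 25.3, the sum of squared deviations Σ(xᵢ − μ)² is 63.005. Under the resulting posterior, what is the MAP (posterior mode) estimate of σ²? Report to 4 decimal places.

4.7923

With known mean μ and an Inverse-Gamma(α, β) prior on σ², the Normal likelihood is conjugate: posterior is Inv-Gamma(α + n/2, β + Σ(xᵢ−μ)²/2).
Posterior: Inv-Gamma(4.6 + 9/2, 16.9 + 63.005/2) = Inv-Gamma(9.10, 48.4025).
Mode = β/(α+1) = 48.4025/10.10 = 4.7923.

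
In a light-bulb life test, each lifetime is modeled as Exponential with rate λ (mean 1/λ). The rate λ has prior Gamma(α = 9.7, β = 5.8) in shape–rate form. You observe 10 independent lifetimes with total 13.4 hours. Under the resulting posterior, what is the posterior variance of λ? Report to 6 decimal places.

With a Gamma(shape α, rate β) prior on the exponential rate λ, the posterior after n observations with total T = Σxᵢ is Gamma(α+n, β+T).
Posterior: Gamma(9.7+10, 5.8+13.4) = Gamma(19.7, 19.2).
Var = α/β² = 0.053440.

0.053440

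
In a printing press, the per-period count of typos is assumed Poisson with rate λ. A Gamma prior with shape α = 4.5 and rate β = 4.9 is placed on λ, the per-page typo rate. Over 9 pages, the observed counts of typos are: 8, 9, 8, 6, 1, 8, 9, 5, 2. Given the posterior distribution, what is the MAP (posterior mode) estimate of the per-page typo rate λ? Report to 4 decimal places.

4.2806

With a Gamma(shape α, rate β) prior, the Poisson likelihood is conjugate: the posterior is Gamma(α + ΣXᵢ, β + n).
Sum of counts S = 56 over n = 9 pages.
Posterior: Gamma(α+S, β+n) = Gamma(4.5+56, 4.9+9) = Gamma(60.5, 13.9).
Mode of Gamma(α,β) for α≥1 is (α−1)/β = 59.5/13.9 = 4.2806.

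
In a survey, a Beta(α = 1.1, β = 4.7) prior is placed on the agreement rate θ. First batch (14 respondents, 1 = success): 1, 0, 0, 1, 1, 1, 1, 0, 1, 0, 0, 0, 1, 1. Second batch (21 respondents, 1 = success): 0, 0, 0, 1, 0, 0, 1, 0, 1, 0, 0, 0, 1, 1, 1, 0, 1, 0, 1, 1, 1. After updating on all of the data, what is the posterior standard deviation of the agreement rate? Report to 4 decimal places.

0.0772

The Beta prior is conjugate to a Binomial/Bernoulli likelihood; the update adds successes to α and failures to β.
After batch 1: Beta(1.1+8, 4.7+6) = Beta(9.1, 10.7).
After batch 2: Beta(9.1+10, 10.7+11) = Beta(19.1, 21.7).
Var = αβ/((α+β)²(α+β+1)) = 19.1·21.7/(40.8²·41.8) = 0.00595657; SD = √0.00595657 = 0.0772.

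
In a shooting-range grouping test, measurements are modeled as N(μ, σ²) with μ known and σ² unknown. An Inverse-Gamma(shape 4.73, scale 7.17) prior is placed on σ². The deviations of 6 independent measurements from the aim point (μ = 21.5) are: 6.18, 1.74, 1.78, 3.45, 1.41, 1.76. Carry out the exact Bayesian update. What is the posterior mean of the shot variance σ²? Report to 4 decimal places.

With known mean μ and an Inverse-Gamma(α, β) prior on σ², the Normal likelihood is conjugate: posterior is Inv-Gamma(α + n/2, β + Σ(xᵢ−μ)²/2).
Σ(xᵢ−μ)² = (6.18)² + (1.74)² + (1.78)² + (3.45)² + (1.41)² + (1.76)² = 61.3766.
Posterior: Inv-Gamma(4.73 + 6/2, 7.17 + 61.3766/2) = Inv-Gamma(7.73, 37.85830).
E[σ²|data] = β/(α−1) = 37.85830/6.73 = 5.6253.

5.6253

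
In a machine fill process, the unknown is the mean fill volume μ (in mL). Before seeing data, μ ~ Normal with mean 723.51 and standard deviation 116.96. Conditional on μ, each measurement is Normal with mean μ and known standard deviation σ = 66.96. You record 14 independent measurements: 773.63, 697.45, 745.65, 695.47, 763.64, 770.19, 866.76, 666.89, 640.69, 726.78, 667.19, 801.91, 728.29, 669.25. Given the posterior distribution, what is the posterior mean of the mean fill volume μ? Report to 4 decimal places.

729.4181

For Normal data with known variance σ², a Normal(μ₀, σ₀²) prior on μ is conjugate. Posterior precision = 1/σ₀² + n/σ²; posterior mean is the precision-weighted average of μ₀ and x̄.
Σxᵢ = 773.63 + 697.45 + 745.65 + 695.47 + 763.64 + 770.19 + 866.76 + 666.89 + 640.69 + 726.78 + 667.19 + 801.91 + 728.29 + 669.25 = 10213.79, so n·x̄ = 10213.79.
σ₀² = 116.96² = 13679.6416, σ² = 66.96² = 4483.6416; σ² + n·σ₀² = 4483.6416 + 14·13679.6416 = 195998.624.
Posterior mean = (μ₀/σ₀² + n·x̄/σ²)/(1/σ₀² + n/σ²) = (σ²·μ₀ + σ₀²·n·x̄)/(σ² + n·σ₀²) = (4483.6416·723.51 + 13679.6416·10213.79)/195998.624 = 142964946.11168/195998.624 = 729.4181.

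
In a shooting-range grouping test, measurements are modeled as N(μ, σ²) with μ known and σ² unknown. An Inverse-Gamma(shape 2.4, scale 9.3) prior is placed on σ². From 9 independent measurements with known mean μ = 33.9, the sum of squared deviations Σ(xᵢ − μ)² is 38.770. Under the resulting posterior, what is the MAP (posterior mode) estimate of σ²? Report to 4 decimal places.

3.6310

With known mean μ and an Inverse-Gamma(α, β) prior on σ², the Normal likelihood is conjugate: posterior is Inv-Gamma(α + n/2, β + Σ(xᵢ−μ)²/2).
Posterior: Inv-Gamma(2.4 + 9/2, 9.3 + 38.770/2) = Inv-Gamma(6.90, 28.6850).
Mode = β/(α+1) = 28.6850/7.90 = 3.6310.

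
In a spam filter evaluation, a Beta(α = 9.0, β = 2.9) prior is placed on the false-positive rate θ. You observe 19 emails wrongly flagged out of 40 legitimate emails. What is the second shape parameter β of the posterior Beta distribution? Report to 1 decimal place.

The Beta prior is conjugate to a Binomial/Bernoulli likelihood; the update adds successes to α and failures to β.
Posterior: Beta(α+k, β+n−k) = Beta(9.0+19, 2.9+21) = Beta(28.0, 23.9).
Posterior β = 23.9.

23.9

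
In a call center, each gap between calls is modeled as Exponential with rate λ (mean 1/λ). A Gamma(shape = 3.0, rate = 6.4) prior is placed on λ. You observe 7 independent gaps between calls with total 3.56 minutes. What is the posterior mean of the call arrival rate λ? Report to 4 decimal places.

With a Gamma(shape α, rate β) prior on the exponential rate λ, the posterior after n observations with total T = Σxᵢ is Gamma(α+n, β+T).
Posterior: Gamma(3.0+7, 6.4+3.56) = Gamma(10.0, 9.96).
Posterior mean of λ = α/β = 10.0/9.96 = 1.0040.

1.0040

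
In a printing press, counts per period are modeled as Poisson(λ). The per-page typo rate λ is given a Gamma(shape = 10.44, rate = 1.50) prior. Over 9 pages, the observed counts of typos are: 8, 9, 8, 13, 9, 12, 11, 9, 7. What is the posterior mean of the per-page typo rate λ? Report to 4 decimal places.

9.1848

With a Gamma(shape α, rate β) prior, the Poisson likelihood is conjugate: the posterior is Gamma(α + ΣXᵢ, β + n).
Sum of counts S = 86 over n = 9 pages.
Posterior: Gamma(α+S, β+n) = Gamma(10.44+86, 1.50+9) = Gamma(96.44, 10.50).
Posterior mean = α/β = 96.44/10.50 = 9.1848.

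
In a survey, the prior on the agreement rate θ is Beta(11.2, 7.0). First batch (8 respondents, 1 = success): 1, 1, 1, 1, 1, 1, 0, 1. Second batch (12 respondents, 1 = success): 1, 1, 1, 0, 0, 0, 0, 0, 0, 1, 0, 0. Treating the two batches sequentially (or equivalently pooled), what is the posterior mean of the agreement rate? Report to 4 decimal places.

0.5812

The Beta prior is conjugate to a Binomial/Bernoulli likelihood; the update adds successes to α and failures to β.
After batch 1: Beta(11.2+7, 7.0+1) = Beta(18.2, 8.0).
After batch 2: Beta(18.2+4, 8.0+8) = Beta(22.2, 16.0).
Posterior mean = α/(α+β) = 22.2/38.2 = 0.5812.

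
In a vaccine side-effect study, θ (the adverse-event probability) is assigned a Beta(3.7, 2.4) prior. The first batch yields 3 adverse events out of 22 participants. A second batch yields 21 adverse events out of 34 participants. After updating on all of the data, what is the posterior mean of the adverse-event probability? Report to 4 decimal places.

The Beta prior is conjugate to a Binomial/Bernoulli likelihood; the update adds successes to α and failures to β.
After batch 1: Beta(3.7+3, 2.4+19) = Beta(6.7, 21.4).
After batch 2: Beta(6.7+21, 21.4+13) = Beta(27.7, 34.4).
Posterior mean = α/(α+β) = 27.7/62.1 = 0.4461.

0.4461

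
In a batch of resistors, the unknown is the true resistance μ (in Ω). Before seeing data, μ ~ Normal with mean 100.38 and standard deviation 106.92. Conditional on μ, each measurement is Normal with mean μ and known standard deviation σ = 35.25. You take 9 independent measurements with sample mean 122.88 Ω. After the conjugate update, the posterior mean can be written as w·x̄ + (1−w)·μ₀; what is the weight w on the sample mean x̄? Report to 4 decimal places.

0.9881

For Normal data with known variance σ², a Normal(μ₀, σ₀²) prior on μ is conjugate. Posterior precision = 1/σ₀² + n/σ²; posterior mean is the precision-weighted average of μ₀ and x̄.
σ₀² = 106.92² = 11431.8864, σ² = 35.25² = 1242.5625. Prior precision 1/σ₀² = 1/11431.8864; data precision n/σ² = 9/1242.5625.
w = (n/σ²)/(1/σ₀² + n/σ²) = n·σ₀²/(σ² + n·σ₀²) = 9·11431.8864/(1242.5625 + 9·11431.8864) = 102886.9776/104129.5401 = 0.9881.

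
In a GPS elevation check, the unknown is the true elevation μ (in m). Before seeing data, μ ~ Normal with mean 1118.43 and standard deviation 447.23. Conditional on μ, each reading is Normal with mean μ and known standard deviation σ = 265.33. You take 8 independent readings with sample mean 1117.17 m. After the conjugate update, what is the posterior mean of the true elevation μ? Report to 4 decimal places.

For Normal data with known variance σ², a Normal(μ₀, σ₀²) prior on μ is conjugate. Posterior precision = 1/σ₀² + n/σ²; posterior mean is the precision-weighted average of μ₀ and x̄.
n·x̄ = 8·1117.17 = 8937.36.
σ₀² = 447.23² = 200014.6729, σ² = 265.33² = 70400.0089; σ² + n·σ₀² = 70400.0089 + 8·200014.6729 = 1670517.3921.
Posterior mean = (μ₀/σ₀² + n·x̄/σ²)/(1/σ₀² + n/σ²) = (σ²·μ₀ + σ₀²·n·x̄)/(σ² + n·σ₀²) = (70400.0089·1118.43 + 200014.6729·8937.36)/1670517.3921 = 1866340618.943571/1670517.3921 = 1117.2231.

1117.2231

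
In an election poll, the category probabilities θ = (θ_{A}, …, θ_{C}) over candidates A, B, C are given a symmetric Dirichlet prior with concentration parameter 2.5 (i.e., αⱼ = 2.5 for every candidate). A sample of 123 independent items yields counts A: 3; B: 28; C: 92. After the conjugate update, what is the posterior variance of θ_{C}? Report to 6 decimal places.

0.001519

The Dirichlet prior is conjugate to the Multinomial likelihood: each posterior αⱼ = prior αⱼ + observed count nⱼ.
Posterior concentration: (5.5, 30.5, 94.5), total = 130.5.
Var[θ_j] = α_j(Σα−α_j)/((Σα)²(Σα+1)) = 94.5·36.0/(130.5²·131.5) = 0.001519.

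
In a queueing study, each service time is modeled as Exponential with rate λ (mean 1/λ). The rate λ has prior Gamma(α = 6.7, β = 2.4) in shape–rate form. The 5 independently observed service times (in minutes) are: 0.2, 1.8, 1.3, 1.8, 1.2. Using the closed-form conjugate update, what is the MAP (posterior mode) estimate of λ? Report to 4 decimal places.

1.2299

With a Gamma(shape α, rate β) prior on the exponential rate λ, the posterior after n observations with total T = Σxᵢ is Gamma(α+n, β+T).
Sum of observations T = 6.3 minutes; n = 5.
Posterior: Gamma(6.7+5, 2.4+6.3) = Gamma(11.7, 8.7).
Mode = (α−1)/β = 1.2299.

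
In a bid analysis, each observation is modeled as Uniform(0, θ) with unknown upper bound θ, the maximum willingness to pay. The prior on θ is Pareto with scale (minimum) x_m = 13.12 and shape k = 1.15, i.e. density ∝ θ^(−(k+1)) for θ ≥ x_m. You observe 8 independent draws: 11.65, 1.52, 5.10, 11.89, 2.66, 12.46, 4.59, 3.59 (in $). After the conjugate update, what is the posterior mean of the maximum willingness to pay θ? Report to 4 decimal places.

A Pareto(scale x_m, shape k) prior on the upper bound θ of Uniform(0, θ) is conjugate: posterior is Pareto(max(x_m, max xᵢ), k + n).
Sample maximum = 12.46; prior scale x_m = 13.12 → posterior scale = max = 13.12.
Posterior shape = 1.15 + 8 = 9.15.
E[θ|data] = k·x_m/(k−1) = 9.15·13.12/8.15 = 14.7298.

14.7298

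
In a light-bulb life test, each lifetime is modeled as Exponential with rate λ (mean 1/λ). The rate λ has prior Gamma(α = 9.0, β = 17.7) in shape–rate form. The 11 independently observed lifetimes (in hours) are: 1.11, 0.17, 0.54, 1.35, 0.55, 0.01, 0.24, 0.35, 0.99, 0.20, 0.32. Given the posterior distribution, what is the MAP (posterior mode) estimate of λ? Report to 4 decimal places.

With a Gamma(shape α, rate β) prior on the exponential rate λ, the posterior after n observations with total T = Σxᵢ is Gamma(α+n, β+T).
Sum of observations T = 5.83 hours; n = 11.
Posterior: Gamma(9.0+11, 17.7+5.83) = Gamma(20.0, 23.53).
Mode = (α−1)/β = 0.8075.

0.8075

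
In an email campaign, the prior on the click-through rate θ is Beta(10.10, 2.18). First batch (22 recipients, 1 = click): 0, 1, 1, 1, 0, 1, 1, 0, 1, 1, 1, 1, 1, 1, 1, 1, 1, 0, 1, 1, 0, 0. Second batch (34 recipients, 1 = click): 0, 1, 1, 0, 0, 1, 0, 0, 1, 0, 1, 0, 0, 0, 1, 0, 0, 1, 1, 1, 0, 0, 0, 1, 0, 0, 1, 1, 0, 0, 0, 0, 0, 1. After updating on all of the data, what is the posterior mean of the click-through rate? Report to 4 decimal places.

The Beta prior is conjugate to a Binomial/Bernoulli likelihood; the update adds successes to α and failures to β.
After batch 1: Beta(10.10+16, 2.18+6) = Beta(26.10, 8.18).
After batch 2: Beta(26.10+13, 8.18+21) = Beta(39.10, 29.18).
Posterior mean = α/(α+β) = 39.10/68.28 = 0.5726.

0.5726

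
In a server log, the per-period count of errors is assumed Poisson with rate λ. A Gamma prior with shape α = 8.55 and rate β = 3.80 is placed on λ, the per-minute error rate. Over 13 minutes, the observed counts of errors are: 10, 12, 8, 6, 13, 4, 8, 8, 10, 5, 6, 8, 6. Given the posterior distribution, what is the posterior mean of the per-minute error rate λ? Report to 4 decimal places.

With a Gamma(shape α, rate β) prior, the Poisson likelihood is conjugate: the posterior is Gamma(α + ΣXᵢ, β + n).
Sum of counts S = 104 over n = 13 minutes.
Posterior: Gamma(α+S, β+n) = Gamma(8.55+104, 3.80+13) = Gamma(112.55, 16.80).
Posterior mean = α/β = 112.55/16.80 = 6.6994.

6.6994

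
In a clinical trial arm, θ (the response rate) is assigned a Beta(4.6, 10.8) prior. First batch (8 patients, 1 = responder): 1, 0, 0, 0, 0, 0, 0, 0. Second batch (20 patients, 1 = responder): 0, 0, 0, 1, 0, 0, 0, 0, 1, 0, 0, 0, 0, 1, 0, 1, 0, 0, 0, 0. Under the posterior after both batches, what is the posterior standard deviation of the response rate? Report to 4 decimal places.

The Beta prior is conjugate to a Binomial/Bernoulli likelihood; the update adds successes to α and failures to β.
After batch 1: Beta(4.6+1, 10.8+7) = Beta(5.6, 17.8).
After batch 2: Beta(5.6+4, 17.8+16) = Beta(9.6, 33.8).
Var = αβ/((α+β)²(α+β+1)) = 9.6·33.8/(43.4²·44.4) = 0.00387994; SD = √0.00387994 = 0.0623.

0.0623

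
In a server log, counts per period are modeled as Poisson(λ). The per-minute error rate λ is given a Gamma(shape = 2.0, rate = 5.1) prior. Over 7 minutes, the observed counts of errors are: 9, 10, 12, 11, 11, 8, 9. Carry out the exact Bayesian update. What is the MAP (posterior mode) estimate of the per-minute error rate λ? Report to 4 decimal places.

With a Gamma(shape α, rate β) prior, the Poisson likelihood is conjugate: the posterior is Gamma(α + ΣXᵢ, β + n).
Sum of counts S = 70 over n = 7 minutes.
Posterior: Gamma(α+S, β+n) = Gamma(2.0+70, 5.1+7) = Gamma(72.0, 12.1).
Mode of Gamma(α,β) for α≥1 is (α−1)/β = 71.0/12.1 = 5.8678.

5.8678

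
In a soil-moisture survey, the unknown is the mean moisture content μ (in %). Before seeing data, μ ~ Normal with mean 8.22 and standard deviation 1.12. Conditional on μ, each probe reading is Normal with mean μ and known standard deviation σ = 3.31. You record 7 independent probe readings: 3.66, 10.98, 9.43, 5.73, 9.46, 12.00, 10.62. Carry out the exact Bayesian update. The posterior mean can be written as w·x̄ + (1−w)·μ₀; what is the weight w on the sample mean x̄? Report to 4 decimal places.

0.4449

For Normal data with known variance σ², a Normal(μ₀, σ₀²) prior on μ is conjugate. Posterior precision = 1/σ₀² + n/σ²; posterior mean is the precision-weighted average of μ₀ and x̄.
σ₀² = 1.12² = 1.2544, σ² = 3.31² = 10.9561. Prior precision 1/σ₀² = 1/1.2544; data precision n/σ² = 7/10.9561.
w = (n/σ²)/(1/σ₀² + n/σ²) = n·σ₀²/(σ² + n·σ₀²) = 7·1.2544/(10.9561 + 7·1.2544) = 8.7808/19.7369 = 0.4449.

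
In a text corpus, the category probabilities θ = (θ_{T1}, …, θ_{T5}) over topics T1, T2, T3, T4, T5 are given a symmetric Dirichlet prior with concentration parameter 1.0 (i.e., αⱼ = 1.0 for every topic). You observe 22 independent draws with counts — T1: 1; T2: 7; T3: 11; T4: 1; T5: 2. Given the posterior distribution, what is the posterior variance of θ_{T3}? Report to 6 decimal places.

0.008818

The Dirichlet prior is conjugate to the Multinomial likelihood: each posterior αⱼ = prior αⱼ + observed count nⱼ.
Posterior concentration: (2.0, 8.0, 12.0, 2.0, 3.0), total = 27.0.
Var[θ_j] = α_j(Σα−α_j)/((Σα)²(Σα+1)) = 12.0·15.0/(27.0²·28.0) = 0.008818.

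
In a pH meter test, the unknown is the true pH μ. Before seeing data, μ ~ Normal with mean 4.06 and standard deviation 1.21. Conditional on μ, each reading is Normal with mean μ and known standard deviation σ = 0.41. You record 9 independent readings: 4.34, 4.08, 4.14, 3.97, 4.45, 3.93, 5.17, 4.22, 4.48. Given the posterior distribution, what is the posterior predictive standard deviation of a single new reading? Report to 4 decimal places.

For Normal data with known variance σ², a Normal(μ₀, σ₀²) prior on μ is conjugate. Posterior precision = 1/σ₀² + n/σ²; posterior mean is the precision-weighted average of μ₀ and x̄.
σ₀² = 1.21² = 1.4641, σ² = 0.41² = 0.1681; σ² + n·σ₀² = 0.1681 + 9·1.4641 = 13.345.
Posterior precision = 1/σ₀² + n/σ² = 1/1.4641 + 9/0.1681 = (σ² + n·σ₀²)/(σ₀²σ²) = 13.345/(1.4641·0.1681); posterior variance σₙ² = σ₀²σ²/(σ² + n·σ₀²) = 1.4641·0.1681/13.345 = 0.018443.
Predictive variance for one new observation = σₙ² + σ² = 1.4641·0.1681/13.345 + 0.1681 = σ²·(σ₀² + 13.345)/13.345 = 0.1681·14.8091/13.345 = 0.186543; SD = √(0.1681·14.8091/13.345) = 0.4319.

0.4319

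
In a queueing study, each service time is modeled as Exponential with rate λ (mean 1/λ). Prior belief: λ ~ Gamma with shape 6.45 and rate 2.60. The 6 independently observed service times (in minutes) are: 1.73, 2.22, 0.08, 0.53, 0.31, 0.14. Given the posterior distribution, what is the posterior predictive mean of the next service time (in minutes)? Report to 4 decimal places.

With a Gamma(shape α, rate β) prior on the exponential rate λ, the posterior after n observations with total T = Σxᵢ is Gamma(α+n, β+T).
Sum of observations T = 5.01 minutes; n = 6.
Posterior: Gamma(6.45+6, 2.60+5.01) = Gamma(12.45, 7.61).
The predictive distribution for the next observation is Lomax; its mean is β/(α−1) = 7.61/11.45 = 0.6646.

0.6646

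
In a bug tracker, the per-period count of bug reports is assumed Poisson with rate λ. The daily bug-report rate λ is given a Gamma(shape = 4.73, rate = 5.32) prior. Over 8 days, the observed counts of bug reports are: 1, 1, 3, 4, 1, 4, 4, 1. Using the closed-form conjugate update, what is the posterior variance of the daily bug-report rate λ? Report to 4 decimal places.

With a Gamma(shape α, rate β) prior, the Poisson likelihood is conjugate: the posterior is Gamma(α + ΣXᵢ, β + n).
Sum of counts S = 19 over n = 8 days.
Posterior: Gamma(α+S, β+n) = Gamma(4.73+19, 5.32+8) = Gamma(23.73, 13.32).
Var = α/β² = 23.73/13.32² = 0.1337.

0.1337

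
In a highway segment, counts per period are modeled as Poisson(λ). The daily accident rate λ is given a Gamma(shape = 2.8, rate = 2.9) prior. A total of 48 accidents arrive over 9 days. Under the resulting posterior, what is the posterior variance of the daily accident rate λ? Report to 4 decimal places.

With a Gamma(shape α, rate β) prior, the Poisson likelihood is conjugate: the posterior is Gamma(α + ΣXᵢ, β + n).
Posterior: Gamma(α+S, β+n) = Gamma(2.8+48, 2.9+9) = Gamma(50.8, 11.9).
Var = α/β² = 50.8/11.9² = 0.3587.

0.3587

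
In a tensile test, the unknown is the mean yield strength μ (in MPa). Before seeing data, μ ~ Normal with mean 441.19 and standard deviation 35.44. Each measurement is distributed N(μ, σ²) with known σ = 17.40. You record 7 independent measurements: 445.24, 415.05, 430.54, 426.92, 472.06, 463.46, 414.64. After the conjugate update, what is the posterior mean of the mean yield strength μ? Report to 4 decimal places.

For Normal data with known variance σ², a Normal(μ₀, σ₀²) prior on μ is conjugate. Posterior precision = 1/σ₀² + n/σ²; posterior mean is the precision-weighted average of μ₀ and x̄.
Σxᵢ = 445.24 + 415.05 + 430.54 + 426.92 + 472.06 + 463.46 + 414.64 = 3067.91, so n·x̄ = 3067.91.
σ₀² = 35.44² = 1255.9936, σ² = 17.40² = 302.76; σ² + n·σ₀² = 302.76 + 7·1255.9936 = 9094.7152.
Posterior mean = (μ₀/σ₀² + n·x̄/σ²)/(1/σ₀² + n/σ²) = (σ²·μ₀ + σ₀²·n·x̄)/(σ² + n·σ₀²) = (302.76·441.19 + 1255.9936·3067.91)/9094.7152 = 3986850.009776/9094.7152 = 438.3700.

438.3700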